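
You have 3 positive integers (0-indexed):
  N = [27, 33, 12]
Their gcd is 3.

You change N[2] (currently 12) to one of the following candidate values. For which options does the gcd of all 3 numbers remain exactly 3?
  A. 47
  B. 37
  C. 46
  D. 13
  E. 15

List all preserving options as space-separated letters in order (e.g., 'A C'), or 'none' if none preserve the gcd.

Old gcd = 3; gcd of others (without N[2]) = 3
New gcd for candidate v: gcd(3, v). Preserves old gcd iff gcd(3, v) = 3.
  Option A: v=47, gcd(3,47)=1 -> changes
  Option B: v=37, gcd(3,37)=1 -> changes
  Option C: v=46, gcd(3,46)=1 -> changes
  Option D: v=13, gcd(3,13)=1 -> changes
  Option E: v=15, gcd(3,15)=3 -> preserves

Answer: E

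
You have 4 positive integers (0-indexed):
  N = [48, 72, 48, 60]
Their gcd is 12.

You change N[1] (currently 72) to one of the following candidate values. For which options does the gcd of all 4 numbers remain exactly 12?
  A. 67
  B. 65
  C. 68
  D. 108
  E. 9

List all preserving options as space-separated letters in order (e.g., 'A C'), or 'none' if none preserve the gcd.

Old gcd = 12; gcd of others (without N[1]) = 12
New gcd for candidate v: gcd(12, v). Preserves old gcd iff gcd(12, v) = 12.
  Option A: v=67, gcd(12,67)=1 -> changes
  Option B: v=65, gcd(12,65)=1 -> changes
  Option C: v=68, gcd(12,68)=4 -> changes
  Option D: v=108, gcd(12,108)=12 -> preserves
  Option E: v=9, gcd(12,9)=3 -> changes

Answer: D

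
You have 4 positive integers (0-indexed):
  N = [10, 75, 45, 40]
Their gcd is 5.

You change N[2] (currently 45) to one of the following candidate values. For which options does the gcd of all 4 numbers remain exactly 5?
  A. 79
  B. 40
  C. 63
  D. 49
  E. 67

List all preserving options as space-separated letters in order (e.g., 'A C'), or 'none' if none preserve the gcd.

Answer: B

Derivation:
Old gcd = 5; gcd of others (without N[2]) = 5
New gcd for candidate v: gcd(5, v). Preserves old gcd iff gcd(5, v) = 5.
  Option A: v=79, gcd(5,79)=1 -> changes
  Option B: v=40, gcd(5,40)=5 -> preserves
  Option C: v=63, gcd(5,63)=1 -> changes
  Option D: v=49, gcd(5,49)=1 -> changes
  Option E: v=67, gcd(5,67)=1 -> changes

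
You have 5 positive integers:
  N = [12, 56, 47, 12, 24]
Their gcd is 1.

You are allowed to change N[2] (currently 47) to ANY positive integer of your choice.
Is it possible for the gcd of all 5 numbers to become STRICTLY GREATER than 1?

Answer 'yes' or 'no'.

Current gcd = 1
gcd of all OTHER numbers (without N[2]=47): gcd([12, 56, 12, 24]) = 4
The new gcd after any change is gcd(4, new_value).
This can be at most 4.
Since 4 > old gcd 1, the gcd CAN increase (e.g., set N[2] = 4).

Answer: yes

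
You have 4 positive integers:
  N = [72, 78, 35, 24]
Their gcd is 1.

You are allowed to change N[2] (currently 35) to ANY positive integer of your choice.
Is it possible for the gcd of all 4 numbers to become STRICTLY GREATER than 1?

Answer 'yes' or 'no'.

Current gcd = 1
gcd of all OTHER numbers (without N[2]=35): gcd([72, 78, 24]) = 6
The new gcd after any change is gcd(6, new_value).
This can be at most 6.
Since 6 > old gcd 1, the gcd CAN increase (e.g., set N[2] = 6).

Answer: yes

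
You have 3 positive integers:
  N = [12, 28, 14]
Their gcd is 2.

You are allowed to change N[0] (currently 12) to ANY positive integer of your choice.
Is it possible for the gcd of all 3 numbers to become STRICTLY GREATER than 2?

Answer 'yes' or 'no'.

Answer: yes

Derivation:
Current gcd = 2
gcd of all OTHER numbers (without N[0]=12): gcd([28, 14]) = 14
The new gcd after any change is gcd(14, new_value).
This can be at most 14.
Since 14 > old gcd 2, the gcd CAN increase (e.g., set N[0] = 14).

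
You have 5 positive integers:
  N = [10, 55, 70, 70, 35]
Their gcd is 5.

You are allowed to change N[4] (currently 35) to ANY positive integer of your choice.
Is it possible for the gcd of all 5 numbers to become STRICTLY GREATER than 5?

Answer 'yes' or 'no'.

Current gcd = 5
gcd of all OTHER numbers (without N[4]=35): gcd([10, 55, 70, 70]) = 5
The new gcd after any change is gcd(5, new_value).
This can be at most 5.
Since 5 = old gcd 5, the gcd can only stay the same or decrease.

Answer: no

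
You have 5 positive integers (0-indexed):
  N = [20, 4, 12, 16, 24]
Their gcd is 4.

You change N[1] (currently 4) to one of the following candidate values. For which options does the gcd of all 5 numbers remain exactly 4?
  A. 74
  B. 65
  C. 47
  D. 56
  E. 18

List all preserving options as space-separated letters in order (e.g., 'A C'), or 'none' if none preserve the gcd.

Answer: D

Derivation:
Old gcd = 4; gcd of others (without N[1]) = 4
New gcd for candidate v: gcd(4, v). Preserves old gcd iff gcd(4, v) = 4.
  Option A: v=74, gcd(4,74)=2 -> changes
  Option B: v=65, gcd(4,65)=1 -> changes
  Option C: v=47, gcd(4,47)=1 -> changes
  Option D: v=56, gcd(4,56)=4 -> preserves
  Option E: v=18, gcd(4,18)=2 -> changes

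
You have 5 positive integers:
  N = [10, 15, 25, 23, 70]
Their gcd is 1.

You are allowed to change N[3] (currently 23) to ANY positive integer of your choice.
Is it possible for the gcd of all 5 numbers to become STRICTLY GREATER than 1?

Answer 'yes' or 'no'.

Current gcd = 1
gcd of all OTHER numbers (without N[3]=23): gcd([10, 15, 25, 70]) = 5
The new gcd after any change is gcd(5, new_value).
This can be at most 5.
Since 5 > old gcd 1, the gcd CAN increase (e.g., set N[3] = 5).

Answer: yes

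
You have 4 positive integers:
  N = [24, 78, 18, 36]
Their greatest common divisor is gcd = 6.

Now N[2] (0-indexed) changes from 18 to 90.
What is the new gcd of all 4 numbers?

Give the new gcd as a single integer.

Answer: 6

Derivation:
Numbers: [24, 78, 18, 36], gcd = 6
Change: index 2, 18 -> 90
gcd of the OTHER numbers (without index 2): gcd([24, 78, 36]) = 6
New gcd = gcd(g_others, new_val) = gcd(6, 90) = 6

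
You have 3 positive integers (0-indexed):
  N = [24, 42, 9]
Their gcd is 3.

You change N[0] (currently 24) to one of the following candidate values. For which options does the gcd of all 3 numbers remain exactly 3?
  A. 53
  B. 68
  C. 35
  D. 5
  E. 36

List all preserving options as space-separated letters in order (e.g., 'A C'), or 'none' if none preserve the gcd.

Answer: E

Derivation:
Old gcd = 3; gcd of others (without N[0]) = 3
New gcd for candidate v: gcd(3, v). Preserves old gcd iff gcd(3, v) = 3.
  Option A: v=53, gcd(3,53)=1 -> changes
  Option B: v=68, gcd(3,68)=1 -> changes
  Option C: v=35, gcd(3,35)=1 -> changes
  Option D: v=5, gcd(3,5)=1 -> changes
  Option E: v=36, gcd(3,36)=3 -> preserves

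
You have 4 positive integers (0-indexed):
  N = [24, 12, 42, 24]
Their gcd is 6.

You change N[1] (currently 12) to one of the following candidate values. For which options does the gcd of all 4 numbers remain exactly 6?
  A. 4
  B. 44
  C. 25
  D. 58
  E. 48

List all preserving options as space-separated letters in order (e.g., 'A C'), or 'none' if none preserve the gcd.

Old gcd = 6; gcd of others (without N[1]) = 6
New gcd for candidate v: gcd(6, v). Preserves old gcd iff gcd(6, v) = 6.
  Option A: v=4, gcd(6,4)=2 -> changes
  Option B: v=44, gcd(6,44)=2 -> changes
  Option C: v=25, gcd(6,25)=1 -> changes
  Option D: v=58, gcd(6,58)=2 -> changes
  Option E: v=48, gcd(6,48)=6 -> preserves

Answer: E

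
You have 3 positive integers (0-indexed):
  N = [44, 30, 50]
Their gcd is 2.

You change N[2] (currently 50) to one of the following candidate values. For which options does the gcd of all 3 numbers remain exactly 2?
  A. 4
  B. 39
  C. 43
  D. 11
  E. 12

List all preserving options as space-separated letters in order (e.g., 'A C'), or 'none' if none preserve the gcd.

Answer: A E

Derivation:
Old gcd = 2; gcd of others (without N[2]) = 2
New gcd for candidate v: gcd(2, v). Preserves old gcd iff gcd(2, v) = 2.
  Option A: v=4, gcd(2,4)=2 -> preserves
  Option B: v=39, gcd(2,39)=1 -> changes
  Option C: v=43, gcd(2,43)=1 -> changes
  Option D: v=11, gcd(2,11)=1 -> changes
  Option E: v=12, gcd(2,12)=2 -> preserves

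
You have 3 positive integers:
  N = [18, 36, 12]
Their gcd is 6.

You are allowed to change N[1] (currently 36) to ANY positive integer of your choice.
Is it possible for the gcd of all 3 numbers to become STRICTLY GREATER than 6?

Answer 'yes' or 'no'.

Current gcd = 6
gcd of all OTHER numbers (without N[1]=36): gcd([18, 12]) = 6
The new gcd after any change is gcd(6, new_value).
This can be at most 6.
Since 6 = old gcd 6, the gcd can only stay the same or decrease.

Answer: no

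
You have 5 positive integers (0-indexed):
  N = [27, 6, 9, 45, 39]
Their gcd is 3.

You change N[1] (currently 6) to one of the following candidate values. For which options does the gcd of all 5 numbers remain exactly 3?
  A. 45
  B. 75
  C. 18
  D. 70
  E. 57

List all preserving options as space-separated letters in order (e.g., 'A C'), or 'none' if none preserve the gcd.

Old gcd = 3; gcd of others (without N[1]) = 3
New gcd for candidate v: gcd(3, v). Preserves old gcd iff gcd(3, v) = 3.
  Option A: v=45, gcd(3,45)=3 -> preserves
  Option B: v=75, gcd(3,75)=3 -> preserves
  Option C: v=18, gcd(3,18)=3 -> preserves
  Option D: v=70, gcd(3,70)=1 -> changes
  Option E: v=57, gcd(3,57)=3 -> preserves

Answer: A B C E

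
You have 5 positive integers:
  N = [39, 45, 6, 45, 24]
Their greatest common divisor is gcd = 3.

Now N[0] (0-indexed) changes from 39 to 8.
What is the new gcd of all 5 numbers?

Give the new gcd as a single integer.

Numbers: [39, 45, 6, 45, 24], gcd = 3
Change: index 0, 39 -> 8
gcd of the OTHER numbers (without index 0): gcd([45, 6, 45, 24]) = 3
New gcd = gcd(g_others, new_val) = gcd(3, 8) = 1

Answer: 1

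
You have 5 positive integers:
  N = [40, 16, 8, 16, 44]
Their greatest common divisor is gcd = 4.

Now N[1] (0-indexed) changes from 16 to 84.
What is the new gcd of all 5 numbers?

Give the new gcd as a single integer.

Numbers: [40, 16, 8, 16, 44], gcd = 4
Change: index 1, 16 -> 84
gcd of the OTHER numbers (without index 1): gcd([40, 8, 16, 44]) = 4
New gcd = gcd(g_others, new_val) = gcd(4, 84) = 4

Answer: 4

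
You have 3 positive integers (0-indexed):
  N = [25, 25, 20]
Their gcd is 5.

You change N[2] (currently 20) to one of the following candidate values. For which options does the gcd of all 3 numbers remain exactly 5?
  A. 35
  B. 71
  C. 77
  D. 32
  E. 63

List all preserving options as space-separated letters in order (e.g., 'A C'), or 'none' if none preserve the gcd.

Old gcd = 5; gcd of others (without N[2]) = 25
New gcd for candidate v: gcd(25, v). Preserves old gcd iff gcd(25, v) = 5.
  Option A: v=35, gcd(25,35)=5 -> preserves
  Option B: v=71, gcd(25,71)=1 -> changes
  Option C: v=77, gcd(25,77)=1 -> changes
  Option D: v=32, gcd(25,32)=1 -> changes
  Option E: v=63, gcd(25,63)=1 -> changes

Answer: A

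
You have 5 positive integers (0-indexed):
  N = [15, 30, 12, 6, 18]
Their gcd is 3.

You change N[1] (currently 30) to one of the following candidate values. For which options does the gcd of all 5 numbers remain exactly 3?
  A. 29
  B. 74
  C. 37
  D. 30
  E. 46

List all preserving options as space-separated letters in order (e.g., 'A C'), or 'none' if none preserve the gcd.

Old gcd = 3; gcd of others (without N[1]) = 3
New gcd for candidate v: gcd(3, v). Preserves old gcd iff gcd(3, v) = 3.
  Option A: v=29, gcd(3,29)=1 -> changes
  Option B: v=74, gcd(3,74)=1 -> changes
  Option C: v=37, gcd(3,37)=1 -> changes
  Option D: v=30, gcd(3,30)=3 -> preserves
  Option E: v=46, gcd(3,46)=1 -> changes

Answer: D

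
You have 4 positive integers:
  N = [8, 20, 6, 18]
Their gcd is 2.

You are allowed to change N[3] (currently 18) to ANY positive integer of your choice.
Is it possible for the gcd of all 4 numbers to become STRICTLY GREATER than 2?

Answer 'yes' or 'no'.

Current gcd = 2
gcd of all OTHER numbers (without N[3]=18): gcd([8, 20, 6]) = 2
The new gcd after any change is gcd(2, new_value).
This can be at most 2.
Since 2 = old gcd 2, the gcd can only stay the same or decrease.

Answer: no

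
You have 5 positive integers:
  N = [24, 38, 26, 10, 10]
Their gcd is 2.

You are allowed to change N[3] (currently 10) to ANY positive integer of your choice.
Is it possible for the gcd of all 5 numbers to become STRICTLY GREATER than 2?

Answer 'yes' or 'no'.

Answer: no

Derivation:
Current gcd = 2
gcd of all OTHER numbers (without N[3]=10): gcd([24, 38, 26, 10]) = 2
The new gcd after any change is gcd(2, new_value).
This can be at most 2.
Since 2 = old gcd 2, the gcd can only stay the same or decrease.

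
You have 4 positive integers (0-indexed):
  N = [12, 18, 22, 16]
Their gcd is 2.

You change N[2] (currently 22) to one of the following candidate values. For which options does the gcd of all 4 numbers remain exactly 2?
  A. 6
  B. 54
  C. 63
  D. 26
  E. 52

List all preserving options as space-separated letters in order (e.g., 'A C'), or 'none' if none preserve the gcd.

Old gcd = 2; gcd of others (without N[2]) = 2
New gcd for candidate v: gcd(2, v). Preserves old gcd iff gcd(2, v) = 2.
  Option A: v=6, gcd(2,6)=2 -> preserves
  Option B: v=54, gcd(2,54)=2 -> preserves
  Option C: v=63, gcd(2,63)=1 -> changes
  Option D: v=26, gcd(2,26)=2 -> preserves
  Option E: v=52, gcd(2,52)=2 -> preserves

Answer: A B D E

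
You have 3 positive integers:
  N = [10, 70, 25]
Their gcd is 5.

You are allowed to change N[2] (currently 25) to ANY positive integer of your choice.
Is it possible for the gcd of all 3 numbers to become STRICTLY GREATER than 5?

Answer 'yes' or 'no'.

Answer: yes

Derivation:
Current gcd = 5
gcd of all OTHER numbers (without N[2]=25): gcd([10, 70]) = 10
The new gcd after any change is gcd(10, new_value).
This can be at most 10.
Since 10 > old gcd 5, the gcd CAN increase (e.g., set N[2] = 10).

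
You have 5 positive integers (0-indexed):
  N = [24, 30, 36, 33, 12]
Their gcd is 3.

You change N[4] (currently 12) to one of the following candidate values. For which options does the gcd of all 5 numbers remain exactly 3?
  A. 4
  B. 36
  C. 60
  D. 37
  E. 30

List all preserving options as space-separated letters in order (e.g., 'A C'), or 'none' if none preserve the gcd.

Old gcd = 3; gcd of others (without N[4]) = 3
New gcd for candidate v: gcd(3, v). Preserves old gcd iff gcd(3, v) = 3.
  Option A: v=4, gcd(3,4)=1 -> changes
  Option B: v=36, gcd(3,36)=3 -> preserves
  Option C: v=60, gcd(3,60)=3 -> preserves
  Option D: v=37, gcd(3,37)=1 -> changes
  Option E: v=30, gcd(3,30)=3 -> preserves

Answer: B C E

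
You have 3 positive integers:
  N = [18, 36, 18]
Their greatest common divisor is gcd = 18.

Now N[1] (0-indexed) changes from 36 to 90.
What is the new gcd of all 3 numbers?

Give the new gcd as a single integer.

Numbers: [18, 36, 18], gcd = 18
Change: index 1, 36 -> 90
gcd of the OTHER numbers (without index 1): gcd([18, 18]) = 18
New gcd = gcd(g_others, new_val) = gcd(18, 90) = 18

Answer: 18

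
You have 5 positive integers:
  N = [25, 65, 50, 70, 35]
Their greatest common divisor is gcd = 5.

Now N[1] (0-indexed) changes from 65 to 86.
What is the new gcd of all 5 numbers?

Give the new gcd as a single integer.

Answer: 1

Derivation:
Numbers: [25, 65, 50, 70, 35], gcd = 5
Change: index 1, 65 -> 86
gcd of the OTHER numbers (without index 1): gcd([25, 50, 70, 35]) = 5
New gcd = gcd(g_others, new_val) = gcd(5, 86) = 1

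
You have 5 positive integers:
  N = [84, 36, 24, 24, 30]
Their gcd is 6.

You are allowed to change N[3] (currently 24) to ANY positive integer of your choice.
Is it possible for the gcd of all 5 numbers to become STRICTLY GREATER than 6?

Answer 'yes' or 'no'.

Current gcd = 6
gcd of all OTHER numbers (without N[3]=24): gcd([84, 36, 24, 30]) = 6
The new gcd after any change is gcd(6, new_value).
This can be at most 6.
Since 6 = old gcd 6, the gcd can only stay the same or decrease.

Answer: no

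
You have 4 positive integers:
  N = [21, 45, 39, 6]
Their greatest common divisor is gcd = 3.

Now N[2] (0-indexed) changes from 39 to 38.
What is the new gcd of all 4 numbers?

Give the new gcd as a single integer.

Numbers: [21, 45, 39, 6], gcd = 3
Change: index 2, 39 -> 38
gcd of the OTHER numbers (without index 2): gcd([21, 45, 6]) = 3
New gcd = gcd(g_others, new_val) = gcd(3, 38) = 1

Answer: 1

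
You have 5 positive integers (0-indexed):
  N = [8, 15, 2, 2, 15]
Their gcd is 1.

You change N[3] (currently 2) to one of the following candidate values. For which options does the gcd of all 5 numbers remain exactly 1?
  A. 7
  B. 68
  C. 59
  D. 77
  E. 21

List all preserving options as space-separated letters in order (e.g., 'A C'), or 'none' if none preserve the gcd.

Old gcd = 1; gcd of others (without N[3]) = 1
New gcd for candidate v: gcd(1, v). Preserves old gcd iff gcd(1, v) = 1.
  Option A: v=7, gcd(1,7)=1 -> preserves
  Option B: v=68, gcd(1,68)=1 -> preserves
  Option C: v=59, gcd(1,59)=1 -> preserves
  Option D: v=77, gcd(1,77)=1 -> preserves
  Option E: v=21, gcd(1,21)=1 -> preserves

Answer: A B C D E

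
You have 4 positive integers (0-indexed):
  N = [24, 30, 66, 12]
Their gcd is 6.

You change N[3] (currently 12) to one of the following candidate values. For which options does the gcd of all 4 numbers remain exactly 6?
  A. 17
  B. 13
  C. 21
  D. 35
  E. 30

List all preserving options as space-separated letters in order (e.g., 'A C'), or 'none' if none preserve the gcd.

Old gcd = 6; gcd of others (without N[3]) = 6
New gcd for candidate v: gcd(6, v). Preserves old gcd iff gcd(6, v) = 6.
  Option A: v=17, gcd(6,17)=1 -> changes
  Option B: v=13, gcd(6,13)=1 -> changes
  Option C: v=21, gcd(6,21)=3 -> changes
  Option D: v=35, gcd(6,35)=1 -> changes
  Option E: v=30, gcd(6,30)=6 -> preserves

Answer: E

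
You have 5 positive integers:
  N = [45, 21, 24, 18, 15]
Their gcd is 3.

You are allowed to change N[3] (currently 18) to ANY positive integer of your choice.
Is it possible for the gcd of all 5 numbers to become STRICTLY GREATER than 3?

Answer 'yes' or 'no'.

Answer: no

Derivation:
Current gcd = 3
gcd of all OTHER numbers (without N[3]=18): gcd([45, 21, 24, 15]) = 3
The new gcd after any change is gcd(3, new_value).
This can be at most 3.
Since 3 = old gcd 3, the gcd can only stay the same or decrease.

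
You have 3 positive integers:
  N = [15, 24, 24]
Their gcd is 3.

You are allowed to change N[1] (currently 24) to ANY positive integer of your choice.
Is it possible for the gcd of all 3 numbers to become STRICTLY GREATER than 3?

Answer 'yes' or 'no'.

Answer: no

Derivation:
Current gcd = 3
gcd of all OTHER numbers (without N[1]=24): gcd([15, 24]) = 3
The new gcd after any change is gcd(3, new_value).
This can be at most 3.
Since 3 = old gcd 3, the gcd can only stay the same or decrease.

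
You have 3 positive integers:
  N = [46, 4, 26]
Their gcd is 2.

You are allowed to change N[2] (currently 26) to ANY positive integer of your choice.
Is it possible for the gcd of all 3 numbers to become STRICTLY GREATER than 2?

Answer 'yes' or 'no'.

Current gcd = 2
gcd of all OTHER numbers (without N[2]=26): gcd([46, 4]) = 2
The new gcd after any change is gcd(2, new_value).
This can be at most 2.
Since 2 = old gcd 2, the gcd can only stay the same or decrease.

Answer: no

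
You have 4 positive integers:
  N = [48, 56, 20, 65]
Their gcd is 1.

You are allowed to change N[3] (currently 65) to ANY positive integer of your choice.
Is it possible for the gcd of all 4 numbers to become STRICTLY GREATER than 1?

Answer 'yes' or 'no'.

Current gcd = 1
gcd of all OTHER numbers (without N[3]=65): gcd([48, 56, 20]) = 4
The new gcd after any change is gcd(4, new_value).
This can be at most 4.
Since 4 > old gcd 1, the gcd CAN increase (e.g., set N[3] = 4).

Answer: yes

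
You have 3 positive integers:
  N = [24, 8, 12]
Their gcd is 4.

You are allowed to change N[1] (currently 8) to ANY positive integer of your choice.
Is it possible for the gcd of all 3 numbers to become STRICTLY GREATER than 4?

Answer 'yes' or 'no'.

Current gcd = 4
gcd of all OTHER numbers (without N[1]=8): gcd([24, 12]) = 12
The new gcd after any change is gcd(12, new_value).
This can be at most 12.
Since 12 > old gcd 4, the gcd CAN increase (e.g., set N[1] = 12).

Answer: yes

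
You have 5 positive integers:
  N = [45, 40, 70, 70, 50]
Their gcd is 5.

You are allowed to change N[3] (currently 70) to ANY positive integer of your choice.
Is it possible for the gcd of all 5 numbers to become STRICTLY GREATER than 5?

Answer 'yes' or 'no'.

Answer: no

Derivation:
Current gcd = 5
gcd of all OTHER numbers (without N[3]=70): gcd([45, 40, 70, 50]) = 5
The new gcd after any change is gcd(5, new_value).
This can be at most 5.
Since 5 = old gcd 5, the gcd can only stay the same or decrease.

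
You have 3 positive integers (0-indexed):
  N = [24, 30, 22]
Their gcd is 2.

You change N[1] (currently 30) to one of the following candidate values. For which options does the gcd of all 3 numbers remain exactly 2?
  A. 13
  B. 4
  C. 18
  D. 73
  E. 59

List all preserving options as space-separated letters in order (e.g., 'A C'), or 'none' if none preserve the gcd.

Old gcd = 2; gcd of others (without N[1]) = 2
New gcd for candidate v: gcd(2, v). Preserves old gcd iff gcd(2, v) = 2.
  Option A: v=13, gcd(2,13)=1 -> changes
  Option B: v=4, gcd(2,4)=2 -> preserves
  Option C: v=18, gcd(2,18)=2 -> preserves
  Option D: v=73, gcd(2,73)=1 -> changes
  Option E: v=59, gcd(2,59)=1 -> changes

Answer: B C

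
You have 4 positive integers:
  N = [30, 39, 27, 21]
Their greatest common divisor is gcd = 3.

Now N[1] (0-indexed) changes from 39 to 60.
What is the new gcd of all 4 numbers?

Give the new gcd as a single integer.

Answer: 3

Derivation:
Numbers: [30, 39, 27, 21], gcd = 3
Change: index 1, 39 -> 60
gcd of the OTHER numbers (without index 1): gcd([30, 27, 21]) = 3
New gcd = gcd(g_others, new_val) = gcd(3, 60) = 3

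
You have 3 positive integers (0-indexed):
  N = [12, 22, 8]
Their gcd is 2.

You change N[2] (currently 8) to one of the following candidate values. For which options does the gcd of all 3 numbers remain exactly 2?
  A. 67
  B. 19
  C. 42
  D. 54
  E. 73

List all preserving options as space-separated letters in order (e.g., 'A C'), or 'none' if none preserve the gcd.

Old gcd = 2; gcd of others (without N[2]) = 2
New gcd for candidate v: gcd(2, v). Preserves old gcd iff gcd(2, v) = 2.
  Option A: v=67, gcd(2,67)=1 -> changes
  Option B: v=19, gcd(2,19)=1 -> changes
  Option C: v=42, gcd(2,42)=2 -> preserves
  Option D: v=54, gcd(2,54)=2 -> preserves
  Option E: v=73, gcd(2,73)=1 -> changes

Answer: C D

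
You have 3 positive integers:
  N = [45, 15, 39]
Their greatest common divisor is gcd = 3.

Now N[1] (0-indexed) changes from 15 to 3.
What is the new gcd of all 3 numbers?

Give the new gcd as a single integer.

Numbers: [45, 15, 39], gcd = 3
Change: index 1, 15 -> 3
gcd of the OTHER numbers (without index 1): gcd([45, 39]) = 3
New gcd = gcd(g_others, new_val) = gcd(3, 3) = 3

Answer: 3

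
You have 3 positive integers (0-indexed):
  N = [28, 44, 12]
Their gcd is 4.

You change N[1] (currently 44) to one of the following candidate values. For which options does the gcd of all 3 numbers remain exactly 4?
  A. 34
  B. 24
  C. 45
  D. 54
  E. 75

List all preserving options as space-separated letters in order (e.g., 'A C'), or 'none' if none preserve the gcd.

Old gcd = 4; gcd of others (without N[1]) = 4
New gcd for candidate v: gcd(4, v). Preserves old gcd iff gcd(4, v) = 4.
  Option A: v=34, gcd(4,34)=2 -> changes
  Option B: v=24, gcd(4,24)=4 -> preserves
  Option C: v=45, gcd(4,45)=1 -> changes
  Option D: v=54, gcd(4,54)=2 -> changes
  Option E: v=75, gcd(4,75)=1 -> changes

Answer: B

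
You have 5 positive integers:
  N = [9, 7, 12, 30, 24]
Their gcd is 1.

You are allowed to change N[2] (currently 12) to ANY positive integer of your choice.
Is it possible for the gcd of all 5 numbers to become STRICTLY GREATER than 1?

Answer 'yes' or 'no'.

Current gcd = 1
gcd of all OTHER numbers (without N[2]=12): gcd([9, 7, 30, 24]) = 1
The new gcd after any change is gcd(1, new_value).
This can be at most 1.
Since 1 = old gcd 1, the gcd can only stay the same or decrease.

Answer: no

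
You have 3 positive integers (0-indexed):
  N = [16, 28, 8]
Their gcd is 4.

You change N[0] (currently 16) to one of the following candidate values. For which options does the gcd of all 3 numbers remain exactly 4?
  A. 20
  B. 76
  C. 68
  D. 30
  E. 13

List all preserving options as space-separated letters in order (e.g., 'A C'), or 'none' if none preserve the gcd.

Old gcd = 4; gcd of others (without N[0]) = 4
New gcd for candidate v: gcd(4, v). Preserves old gcd iff gcd(4, v) = 4.
  Option A: v=20, gcd(4,20)=4 -> preserves
  Option B: v=76, gcd(4,76)=4 -> preserves
  Option C: v=68, gcd(4,68)=4 -> preserves
  Option D: v=30, gcd(4,30)=2 -> changes
  Option E: v=13, gcd(4,13)=1 -> changes

Answer: A B C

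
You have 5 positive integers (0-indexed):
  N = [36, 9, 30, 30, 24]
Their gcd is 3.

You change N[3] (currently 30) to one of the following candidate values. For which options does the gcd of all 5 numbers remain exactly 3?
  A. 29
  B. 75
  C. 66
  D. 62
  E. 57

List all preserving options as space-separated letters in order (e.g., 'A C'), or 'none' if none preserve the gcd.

Answer: B C E

Derivation:
Old gcd = 3; gcd of others (without N[3]) = 3
New gcd for candidate v: gcd(3, v). Preserves old gcd iff gcd(3, v) = 3.
  Option A: v=29, gcd(3,29)=1 -> changes
  Option B: v=75, gcd(3,75)=3 -> preserves
  Option C: v=66, gcd(3,66)=3 -> preserves
  Option D: v=62, gcd(3,62)=1 -> changes
  Option E: v=57, gcd(3,57)=3 -> preserves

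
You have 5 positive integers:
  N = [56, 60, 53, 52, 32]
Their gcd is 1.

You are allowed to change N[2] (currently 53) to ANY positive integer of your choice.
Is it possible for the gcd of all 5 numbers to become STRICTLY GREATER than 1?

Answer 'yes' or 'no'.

Current gcd = 1
gcd of all OTHER numbers (without N[2]=53): gcd([56, 60, 52, 32]) = 4
The new gcd after any change is gcd(4, new_value).
This can be at most 4.
Since 4 > old gcd 1, the gcd CAN increase (e.g., set N[2] = 4).

Answer: yes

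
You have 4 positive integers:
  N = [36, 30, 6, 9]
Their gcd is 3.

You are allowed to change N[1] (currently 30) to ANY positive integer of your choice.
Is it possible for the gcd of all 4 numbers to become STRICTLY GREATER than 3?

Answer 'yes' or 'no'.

Answer: no

Derivation:
Current gcd = 3
gcd of all OTHER numbers (without N[1]=30): gcd([36, 6, 9]) = 3
The new gcd after any change is gcd(3, new_value).
This can be at most 3.
Since 3 = old gcd 3, the gcd can only stay the same or decrease.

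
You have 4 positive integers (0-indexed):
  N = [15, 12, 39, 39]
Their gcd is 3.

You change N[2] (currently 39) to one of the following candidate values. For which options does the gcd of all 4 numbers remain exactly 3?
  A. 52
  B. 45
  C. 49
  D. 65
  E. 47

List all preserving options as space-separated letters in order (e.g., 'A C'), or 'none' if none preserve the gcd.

Answer: B

Derivation:
Old gcd = 3; gcd of others (without N[2]) = 3
New gcd for candidate v: gcd(3, v). Preserves old gcd iff gcd(3, v) = 3.
  Option A: v=52, gcd(3,52)=1 -> changes
  Option B: v=45, gcd(3,45)=3 -> preserves
  Option C: v=49, gcd(3,49)=1 -> changes
  Option D: v=65, gcd(3,65)=1 -> changes
  Option E: v=47, gcd(3,47)=1 -> changes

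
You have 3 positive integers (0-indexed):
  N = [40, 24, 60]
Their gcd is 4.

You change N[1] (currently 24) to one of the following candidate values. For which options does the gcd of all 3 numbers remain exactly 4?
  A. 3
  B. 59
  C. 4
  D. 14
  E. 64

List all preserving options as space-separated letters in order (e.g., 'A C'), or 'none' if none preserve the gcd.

Old gcd = 4; gcd of others (without N[1]) = 20
New gcd for candidate v: gcd(20, v). Preserves old gcd iff gcd(20, v) = 4.
  Option A: v=3, gcd(20,3)=1 -> changes
  Option B: v=59, gcd(20,59)=1 -> changes
  Option C: v=4, gcd(20,4)=4 -> preserves
  Option D: v=14, gcd(20,14)=2 -> changes
  Option E: v=64, gcd(20,64)=4 -> preserves

Answer: C E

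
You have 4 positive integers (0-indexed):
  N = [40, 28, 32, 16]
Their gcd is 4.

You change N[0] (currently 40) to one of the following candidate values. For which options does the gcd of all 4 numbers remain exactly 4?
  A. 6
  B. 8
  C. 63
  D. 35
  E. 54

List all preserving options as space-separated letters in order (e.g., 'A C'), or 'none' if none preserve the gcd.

Answer: B

Derivation:
Old gcd = 4; gcd of others (without N[0]) = 4
New gcd for candidate v: gcd(4, v). Preserves old gcd iff gcd(4, v) = 4.
  Option A: v=6, gcd(4,6)=2 -> changes
  Option B: v=8, gcd(4,8)=4 -> preserves
  Option C: v=63, gcd(4,63)=1 -> changes
  Option D: v=35, gcd(4,35)=1 -> changes
  Option E: v=54, gcd(4,54)=2 -> changes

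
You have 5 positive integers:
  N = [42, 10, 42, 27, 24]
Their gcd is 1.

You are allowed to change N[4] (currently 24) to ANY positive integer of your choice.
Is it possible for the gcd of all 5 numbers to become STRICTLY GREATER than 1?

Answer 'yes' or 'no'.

Answer: no

Derivation:
Current gcd = 1
gcd of all OTHER numbers (without N[4]=24): gcd([42, 10, 42, 27]) = 1
The new gcd after any change is gcd(1, new_value).
This can be at most 1.
Since 1 = old gcd 1, the gcd can only stay the same or decrease.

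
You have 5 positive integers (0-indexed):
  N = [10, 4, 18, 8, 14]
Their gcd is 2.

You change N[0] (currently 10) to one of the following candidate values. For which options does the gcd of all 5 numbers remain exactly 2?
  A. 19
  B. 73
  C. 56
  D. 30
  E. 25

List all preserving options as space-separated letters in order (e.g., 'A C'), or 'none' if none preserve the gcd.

Old gcd = 2; gcd of others (without N[0]) = 2
New gcd for candidate v: gcd(2, v). Preserves old gcd iff gcd(2, v) = 2.
  Option A: v=19, gcd(2,19)=1 -> changes
  Option B: v=73, gcd(2,73)=1 -> changes
  Option C: v=56, gcd(2,56)=2 -> preserves
  Option D: v=30, gcd(2,30)=2 -> preserves
  Option E: v=25, gcd(2,25)=1 -> changes

Answer: C D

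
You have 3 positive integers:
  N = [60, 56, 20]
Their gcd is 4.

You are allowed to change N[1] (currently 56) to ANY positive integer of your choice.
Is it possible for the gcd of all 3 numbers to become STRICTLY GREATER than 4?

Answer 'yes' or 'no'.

Current gcd = 4
gcd of all OTHER numbers (without N[1]=56): gcd([60, 20]) = 20
The new gcd after any change is gcd(20, new_value).
This can be at most 20.
Since 20 > old gcd 4, the gcd CAN increase (e.g., set N[1] = 20).

Answer: yes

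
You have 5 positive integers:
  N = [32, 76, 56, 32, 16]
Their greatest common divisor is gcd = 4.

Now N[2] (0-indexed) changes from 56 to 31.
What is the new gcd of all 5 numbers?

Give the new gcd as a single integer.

Numbers: [32, 76, 56, 32, 16], gcd = 4
Change: index 2, 56 -> 31
gcd of the OTHER numbers (without index 2): gcd([32, 76, 32, 16]) = 4
New gcd = gcd(g_others, new_val) = gcd(4, 31) = 1

Answer: 1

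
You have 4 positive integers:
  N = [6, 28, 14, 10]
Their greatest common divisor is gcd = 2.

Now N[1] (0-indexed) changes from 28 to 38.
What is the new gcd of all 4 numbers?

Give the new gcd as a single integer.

Answer: 2

Derivation:
Numbers: [6, 28, 14, 10], gcd = 2
Change: index 1, 28 -> 38
gcd of the OTHER numbers (without index 1): gcd([6, 14, 10]) = 2
New gcd = gcd(g_others, new_val) = gcd(2, 38) = 2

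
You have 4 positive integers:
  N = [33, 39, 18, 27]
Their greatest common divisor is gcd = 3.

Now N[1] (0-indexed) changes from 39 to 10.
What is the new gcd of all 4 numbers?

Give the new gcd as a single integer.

Numbers: [33, 39, 18, 27], gcd = 3
Change: index 1, 39 -> 10
gcd of the OTHER numbers (without index 1): gcd([33, 18, 27]) = 3
New gcd = gcd(g_others, new_val) = gcd(3, 10) = 1

Answer: 1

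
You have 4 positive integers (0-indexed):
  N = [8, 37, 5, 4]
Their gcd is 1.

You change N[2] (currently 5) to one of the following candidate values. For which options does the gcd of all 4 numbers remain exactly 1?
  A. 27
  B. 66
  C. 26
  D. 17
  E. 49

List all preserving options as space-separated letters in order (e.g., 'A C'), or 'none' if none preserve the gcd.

Answer: A B C D E

Derivation:
Old gcd = 1; gcd of others (without N[2]) = 1
New gcd for candidate v: gcd(1, v). Preserves old gcd iff gcd(1, v) = 1.
  Option A: v=27, gcd(1,27)=1 -> preserves
  Option B: v=66, gcd(1,66)=1 -> preserves
  Option C: v=26, gcd(1,26)=1 -> preserves
  Option D: v=17, gcd(1,17)=1 -> preserves
  Option E: v=49, gcd(1,49)=1 -> preserves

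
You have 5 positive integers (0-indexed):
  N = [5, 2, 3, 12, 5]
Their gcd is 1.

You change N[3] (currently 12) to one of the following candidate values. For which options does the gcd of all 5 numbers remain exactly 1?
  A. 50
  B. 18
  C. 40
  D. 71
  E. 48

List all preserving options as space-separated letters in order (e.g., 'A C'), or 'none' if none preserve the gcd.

Old gcd = 1; gcd of others (without N[3]) = 1
New gcd for candidate v: gcd(1, v). Preserves old gcd iff gcd(1, v) = 1.
  Option A: v=50, gcd(1,50)=1 -> preserves
  Option B: v=18, gcd(1,18)=1 -> preserves
  Option C: v=40, gcd(1,40)=1 -> preserves
  Option D: v=71, gcd(1,71)=1 -> preserves
  Option E: v=48, gcd(1,48)=1 -> preserves

Answer: A B C D E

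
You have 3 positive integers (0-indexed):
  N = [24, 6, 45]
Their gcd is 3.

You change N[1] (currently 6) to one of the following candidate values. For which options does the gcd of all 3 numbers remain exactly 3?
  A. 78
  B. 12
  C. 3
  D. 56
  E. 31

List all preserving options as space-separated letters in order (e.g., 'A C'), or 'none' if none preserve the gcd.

Answer: A B C

Derivation:
Old gcd = 3; gcd of others (without N[1]) = 3
New gcd for candidate v: gcd(3, v). Preserves old gcd iff gcd(3, v) = 3.
  Option A: v=78, gcd(3,78)=3 -> preserves
  Option B: v=12, gcd(3,12)=3 -> preserves
  Option C: v=3, gcd(3,3)=3 -> preserves
  Option D: v=56, gcd(3,56)=1 -> changes
  Option E: v=31, gcd(3,31)=1 -> changes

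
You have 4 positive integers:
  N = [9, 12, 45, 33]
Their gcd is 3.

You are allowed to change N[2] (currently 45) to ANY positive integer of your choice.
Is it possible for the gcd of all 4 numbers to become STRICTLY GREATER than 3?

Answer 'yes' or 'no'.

Answer: no

Derivation:
Current gcd = 3
gcd of all OTHER numbers (without N[2]=45): gcd([9, 12, 33]) = 3
The new gcd after any change is gcd(3, new_value).
This can be at most 3.
Since 3 = old gcd 3, the gcd can only stay the same or decrease.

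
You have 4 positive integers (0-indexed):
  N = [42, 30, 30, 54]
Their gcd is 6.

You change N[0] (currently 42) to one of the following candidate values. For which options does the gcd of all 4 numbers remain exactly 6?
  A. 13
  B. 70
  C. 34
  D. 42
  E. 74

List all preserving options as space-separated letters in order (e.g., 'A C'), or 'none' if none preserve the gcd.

Answer: D

Derivation:
Old gcd = 6; gcd of others (without N[0]) = 6
New gcd for candidate v: gcd(6, v). Preserves old gcd iff gcd(6, v) = 6.
  Option A: v=13, gcd(6,13)=1 -> changes
  Option B: v=70, gcd(6,70)=2 -> changes
  Option C: v=34, gcd(6,34)=2 -> changes
  Option D: v=42, gcd(6,42)=6 -> preserves
  Option E: v=74, gcd(6,74)=2 -> changes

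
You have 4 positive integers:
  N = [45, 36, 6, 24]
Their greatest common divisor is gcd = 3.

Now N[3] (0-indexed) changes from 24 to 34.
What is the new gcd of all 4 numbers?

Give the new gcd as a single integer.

Numbers: [45, 36, 6, 24], gcd = 3
Change: index 3, 24 -> 34
gcd of the OTHER numbers (without index 3): gcd([45, 36, 6]) = 3
New gcd = gcd(g_others, new_val) = gcd(3, 34) = 1

Answer: 1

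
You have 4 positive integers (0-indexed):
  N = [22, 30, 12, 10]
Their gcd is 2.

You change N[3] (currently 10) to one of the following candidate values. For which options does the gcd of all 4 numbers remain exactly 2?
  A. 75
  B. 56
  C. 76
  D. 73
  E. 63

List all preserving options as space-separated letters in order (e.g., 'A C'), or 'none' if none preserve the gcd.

Old gcd = 2; gcd of others (without N[3]) = 2
New gcd for candidate v: gcd(2, v). Preserves old gcd iff gcd(2, v) = 2.
  Option A: v=75, gcd(2,75)=1 -> changes
  Option B: v=56, gcd(2,56)=2 -> preserves
  Option C: v=76, gcd(2,76)=2 -> preserves
  Option D: v=73, gcd(2,73)=1 -> changes
  Option E: v=63, gcd(2,63)=1 -> changes

Answer: B C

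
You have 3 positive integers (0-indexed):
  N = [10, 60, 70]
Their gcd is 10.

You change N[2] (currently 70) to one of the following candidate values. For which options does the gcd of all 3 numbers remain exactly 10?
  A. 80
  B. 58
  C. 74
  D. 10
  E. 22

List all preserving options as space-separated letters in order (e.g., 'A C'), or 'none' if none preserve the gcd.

Old gcd = 10; gcd of others (without N[2]) = 10
New gcd for candidate v: gcd(10, v). Preserves old gcd iff gcd(10, v) = 10.
  Option A: v=80, gcd(10,80)=10 -> preserves
  Option B: v=58, gcd(10,58)=2 -> changes
  Option C: v=74, gcd(10,74)=2 -> changes
  Option D: v=10, gcd(10,10)=10 -> preserves
  Option E: v=22, gcd(10,22)=2 -> changes

Answer: A D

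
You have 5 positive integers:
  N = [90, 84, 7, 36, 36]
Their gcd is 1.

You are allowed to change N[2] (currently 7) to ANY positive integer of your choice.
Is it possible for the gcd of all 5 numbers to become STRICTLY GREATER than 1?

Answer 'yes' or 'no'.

Answer: yes

Derivation:
Current gcd = 1
gcd of all OTHER numbers (without N[2]=7): gcd([90, 84, 36, 36]) = 6
The new gcd after any change is gcd(6, new_value).
This can be at most 6.
Since 6 > old gcd 1, the gcd CAN increase (e.g., set N[2] = 6).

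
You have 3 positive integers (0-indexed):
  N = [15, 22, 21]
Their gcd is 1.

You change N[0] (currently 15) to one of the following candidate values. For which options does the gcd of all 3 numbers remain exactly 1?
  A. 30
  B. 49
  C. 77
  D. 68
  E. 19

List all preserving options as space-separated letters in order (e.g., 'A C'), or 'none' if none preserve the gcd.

Old gcd = 1; gcd of others (without N[0]) = 1
New gcd for candidate v: gcd(1, v). Preserves old gcd iff gcd(1, v) = 1.
  Option A: v=30, gcd(1,30)=1 -> preserves
  Option B: v=49, gcd(1,49)=1 -> preserves
  Option C: v=77, gcd(1,77)=1 -> preserves
  Option D: v=68, gcd(1,68)=1 -> preserves
  Option E: v=19, gcd(1,19)=1 -> preserves

Answer: A B C D E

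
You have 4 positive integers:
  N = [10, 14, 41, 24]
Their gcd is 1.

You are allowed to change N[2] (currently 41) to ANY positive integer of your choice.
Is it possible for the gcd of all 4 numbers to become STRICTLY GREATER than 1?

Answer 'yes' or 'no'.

Answer: yes

Derivation:
Current gcd = 1
gcd of all OTHER numbers (without N[2]=41): gcd([10, 14, 24]) = 2
The new gcd after any change is gcd(2, new_value).
This can be at most 2.
Since 2 > old gcd 1, the gcd CAN increase (e.g., set N[2] = 2).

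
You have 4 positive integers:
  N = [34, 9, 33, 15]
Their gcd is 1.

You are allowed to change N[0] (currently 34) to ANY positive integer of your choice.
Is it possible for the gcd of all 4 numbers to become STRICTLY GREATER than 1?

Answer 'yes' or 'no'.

Answer: yes

Derivation:
Current gcd = 1
gcd of all OTHER numbers (without N[0]=34): gcd([9, 33, 15]) = 3
The new gcd after any change is gcd(3, new_value).
This can be at most 3.
Since 3 > old gcd 1, the gcd CAN increase (e.g., set N[0] = 3).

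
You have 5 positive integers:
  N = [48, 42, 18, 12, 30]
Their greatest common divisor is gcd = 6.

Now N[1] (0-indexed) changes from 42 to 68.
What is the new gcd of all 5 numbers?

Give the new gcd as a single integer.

Answer: 2

Derivation:
Numbers: [48, 42, 18, 12, 30], gcd = 6
Change: index 1, 42 -> 68
gcd of the OTHER numbers (without index 1): gcd([48, 18, 12, 30]) = 6
New gcd = gcd(g_others, new_val) = gcd(6, 68) = 2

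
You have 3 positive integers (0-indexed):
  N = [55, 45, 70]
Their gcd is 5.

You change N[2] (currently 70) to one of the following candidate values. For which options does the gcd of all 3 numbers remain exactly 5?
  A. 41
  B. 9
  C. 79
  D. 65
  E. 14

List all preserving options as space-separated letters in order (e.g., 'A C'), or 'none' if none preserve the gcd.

Answer: D

Derivation:
Old gcd = 5; gcd of others (without N[2]) = 5
New gcd for candidate v: gcd(5, v). Preserves old gcd iff gcd(5, v) = 5.
  Option A: v=41, gcd(5,41)=1 -> changes
  Option B: v=9, gcd(5,9)=1 -> changes
  Option C: v=79, gcd(5,79)=1 -> changes
  Option D: v=65, gcd(5,65)=5 -> preserves
  Option E: v=14, gcd(5,14)=1 -> changes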